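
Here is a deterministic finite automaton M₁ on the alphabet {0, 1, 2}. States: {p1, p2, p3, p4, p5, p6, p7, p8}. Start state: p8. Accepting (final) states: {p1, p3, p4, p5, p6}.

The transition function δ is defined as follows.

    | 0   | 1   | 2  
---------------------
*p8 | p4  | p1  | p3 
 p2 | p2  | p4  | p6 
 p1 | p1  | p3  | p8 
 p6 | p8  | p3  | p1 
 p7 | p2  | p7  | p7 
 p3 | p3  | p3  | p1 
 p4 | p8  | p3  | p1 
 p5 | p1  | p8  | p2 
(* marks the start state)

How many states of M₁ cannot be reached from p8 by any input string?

4

Starting at p8 and following transitions, the reachable set is {p1, p3, p4, p8}. That leaves p2, p5, p6, p7 unreachable — 4 in total.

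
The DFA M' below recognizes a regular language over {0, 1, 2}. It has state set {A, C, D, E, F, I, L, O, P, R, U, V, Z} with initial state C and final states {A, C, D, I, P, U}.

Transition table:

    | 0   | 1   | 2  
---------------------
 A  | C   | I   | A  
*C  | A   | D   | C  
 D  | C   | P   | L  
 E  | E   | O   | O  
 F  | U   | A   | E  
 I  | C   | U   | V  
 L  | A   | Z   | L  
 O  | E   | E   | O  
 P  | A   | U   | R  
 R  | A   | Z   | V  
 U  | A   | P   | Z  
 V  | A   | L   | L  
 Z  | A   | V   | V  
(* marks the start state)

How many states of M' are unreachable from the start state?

3

No path from C leads to E, F, O; the other 10 states are all reachable.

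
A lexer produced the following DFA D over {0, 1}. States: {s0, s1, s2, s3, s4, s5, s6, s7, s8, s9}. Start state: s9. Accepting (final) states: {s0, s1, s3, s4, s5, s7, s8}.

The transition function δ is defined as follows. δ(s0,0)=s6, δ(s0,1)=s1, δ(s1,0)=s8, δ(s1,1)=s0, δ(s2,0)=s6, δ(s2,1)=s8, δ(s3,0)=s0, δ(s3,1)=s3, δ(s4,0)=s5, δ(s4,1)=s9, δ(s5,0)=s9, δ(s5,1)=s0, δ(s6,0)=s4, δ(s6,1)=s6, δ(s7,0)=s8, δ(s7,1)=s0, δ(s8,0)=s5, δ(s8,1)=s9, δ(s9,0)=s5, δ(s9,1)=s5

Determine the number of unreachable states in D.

No path from s9 leads to s2, s3, s7; the other 7 states are all reachable.

3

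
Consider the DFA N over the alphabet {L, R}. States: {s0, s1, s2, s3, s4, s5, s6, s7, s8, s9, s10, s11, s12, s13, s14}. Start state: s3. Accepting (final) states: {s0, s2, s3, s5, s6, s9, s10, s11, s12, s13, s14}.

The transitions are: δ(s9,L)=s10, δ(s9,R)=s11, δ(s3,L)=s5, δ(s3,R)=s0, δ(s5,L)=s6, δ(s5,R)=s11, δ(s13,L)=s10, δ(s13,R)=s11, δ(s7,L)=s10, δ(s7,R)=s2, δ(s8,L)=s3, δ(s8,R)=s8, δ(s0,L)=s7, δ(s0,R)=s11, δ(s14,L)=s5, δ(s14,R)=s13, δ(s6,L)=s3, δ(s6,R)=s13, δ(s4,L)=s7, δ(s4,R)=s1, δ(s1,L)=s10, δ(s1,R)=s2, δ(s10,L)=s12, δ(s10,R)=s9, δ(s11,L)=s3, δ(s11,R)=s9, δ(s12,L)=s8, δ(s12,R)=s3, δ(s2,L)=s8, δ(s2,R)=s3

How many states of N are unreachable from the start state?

No path from s3 leads to s1, s4, s14; the other 12 states are all reachable.

3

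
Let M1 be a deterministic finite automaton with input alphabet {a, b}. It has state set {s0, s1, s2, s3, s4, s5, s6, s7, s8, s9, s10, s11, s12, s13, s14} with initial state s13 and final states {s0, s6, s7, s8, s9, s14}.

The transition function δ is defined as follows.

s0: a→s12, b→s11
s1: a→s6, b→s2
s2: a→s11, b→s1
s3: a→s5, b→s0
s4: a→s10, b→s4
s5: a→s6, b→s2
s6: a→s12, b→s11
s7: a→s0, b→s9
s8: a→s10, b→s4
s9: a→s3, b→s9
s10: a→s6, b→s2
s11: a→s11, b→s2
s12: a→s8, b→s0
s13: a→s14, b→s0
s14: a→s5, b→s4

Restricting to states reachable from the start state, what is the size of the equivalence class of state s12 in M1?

States {s3,s7,s9} cannot be reached from the start state, so discard them.
Start with accepting vs non-accepting: {s0,s6,s8,s14} | {s1,s2,s4,s5,s10,s11,s12,s13}.
Refine {s1,s2,s4,s5,s10,s11,s12,s13} on symbol a: members go to different blocks, giving {s1,s5,s10,s12,s13} and {s2,s4,s11}.
Refine {s1,s5,s10,s12,s13} on symbol b: members go to different blocks, giving {s1,s5,s10} and {s12,s13}.
Split {s0,s6,s8,s14} by δ(·,a) → {s0,s6} and {s8,s14}.
Refine {s2,s4,s11} on symbol a: members go to different blocks, giving {s2,s11} and {s4}.
Split {s2,s11} by δ(·,b) → {s2} and {s11}.
Stable partition: {s0,s6} | {s1,s5,s10} | {s2} | {s12,s13} | {s8,s14} | {s4} | {s11} — 7 equivalence classes.
State s12 belongs to the block {s12,s13}, which has 2 states.

2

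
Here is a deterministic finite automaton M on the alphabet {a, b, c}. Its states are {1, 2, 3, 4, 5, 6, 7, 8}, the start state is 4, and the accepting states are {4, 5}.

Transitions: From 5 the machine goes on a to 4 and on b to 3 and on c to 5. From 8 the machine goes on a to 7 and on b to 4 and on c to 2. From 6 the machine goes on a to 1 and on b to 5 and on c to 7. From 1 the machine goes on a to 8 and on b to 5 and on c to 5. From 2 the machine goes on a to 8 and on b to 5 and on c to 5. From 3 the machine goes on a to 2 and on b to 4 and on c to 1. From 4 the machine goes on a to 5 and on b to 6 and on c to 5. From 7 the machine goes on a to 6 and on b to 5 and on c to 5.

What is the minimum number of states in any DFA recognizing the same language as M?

Every state is reachable, so we keep all 8.
P0 = {4,5} | {1,2,3,6,7,8}.
Split {1,2,3,6,7,8} by δ(·,c) → {1,2,7} and {3,6,8}.
Stable partition: {4,5} | {1,2,7} | {3,6,8} — 3 equivalence classes.

3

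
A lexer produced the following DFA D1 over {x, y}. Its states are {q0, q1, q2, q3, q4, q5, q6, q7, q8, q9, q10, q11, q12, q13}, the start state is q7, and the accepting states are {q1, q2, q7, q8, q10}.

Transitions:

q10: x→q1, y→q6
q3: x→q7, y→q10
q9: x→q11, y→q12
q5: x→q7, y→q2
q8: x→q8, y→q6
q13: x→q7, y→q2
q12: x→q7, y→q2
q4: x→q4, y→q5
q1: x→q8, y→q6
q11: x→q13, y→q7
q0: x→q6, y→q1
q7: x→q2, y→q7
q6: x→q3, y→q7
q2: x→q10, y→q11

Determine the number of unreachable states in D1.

BFS from q7 reaches {q1, q2, q3, q6, q7, q8, q10, q11, q13}; the 5 state(s) q0, q4, q5, q9, q12 are never visited.

5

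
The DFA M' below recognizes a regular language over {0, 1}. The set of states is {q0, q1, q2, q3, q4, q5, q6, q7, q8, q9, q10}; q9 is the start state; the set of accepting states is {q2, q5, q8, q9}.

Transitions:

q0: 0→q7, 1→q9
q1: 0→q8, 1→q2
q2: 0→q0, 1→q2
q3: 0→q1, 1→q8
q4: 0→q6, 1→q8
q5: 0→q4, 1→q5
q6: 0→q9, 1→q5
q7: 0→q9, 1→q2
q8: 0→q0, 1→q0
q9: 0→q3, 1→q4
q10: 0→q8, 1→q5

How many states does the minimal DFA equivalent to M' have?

4

First remove the unreachable states {q10}; 10 states remain.
P0 = {q2,q5,q8,q9} | {q0,q1,q3,q4,q6,q7}.
On input 1, block {q2,q5,q8,q9} splits into {q2,q5} and {q8,q9}.
Split {q0,q1,q3,q4,q6,q7} by δ(·,0) → {q0,q3,q4} and {q1,q6,q7}.
No further refinement is possible. Final partition (4 blocks): {q2,q5} | {q0,q3,q4} | {q8,q9} | {q1,q6,q7}.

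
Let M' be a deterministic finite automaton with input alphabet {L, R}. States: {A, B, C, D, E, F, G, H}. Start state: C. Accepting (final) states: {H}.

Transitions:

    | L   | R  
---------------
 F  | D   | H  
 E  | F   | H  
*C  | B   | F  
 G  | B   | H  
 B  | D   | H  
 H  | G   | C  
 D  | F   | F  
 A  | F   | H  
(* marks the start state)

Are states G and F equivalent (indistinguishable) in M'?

No

States {A,E} cannot be reached from the start state, so discard them.
P0 = {H} | {B,C,D,F,G}.
Refine {B,C,D,F,G} on symbol R: members go to different blocks, giving {B,F,G} and {C,D}.
Split {B,F,G} by δ(·,L) → {B,F} and {G}.
No further refinement is possible. Final partition (4 blocks): {H} | {B,F} | {C,D} | {G}.
G and F end up in different blocks, so they are distinguishable. For instance, the string 'LR' is accepted from only G.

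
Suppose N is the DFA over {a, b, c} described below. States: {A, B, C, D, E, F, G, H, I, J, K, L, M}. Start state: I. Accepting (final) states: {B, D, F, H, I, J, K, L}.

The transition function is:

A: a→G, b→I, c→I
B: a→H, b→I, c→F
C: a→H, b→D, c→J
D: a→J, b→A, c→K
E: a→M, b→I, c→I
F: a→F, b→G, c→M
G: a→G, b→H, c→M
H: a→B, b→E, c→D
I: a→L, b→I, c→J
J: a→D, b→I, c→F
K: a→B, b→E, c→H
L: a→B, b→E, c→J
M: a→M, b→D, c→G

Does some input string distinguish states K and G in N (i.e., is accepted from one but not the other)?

First remove the unreachable states {C}; 12 states remain.
Initial partition by acceptance: {B,D,F,H,I,J,K,L} | {A,E,G,M}.
Refine {B,D,F,H,I,J,K,L} on symbol b: members go to different blocks, giving {D,F,H,K,L} and {B,I,J}.
On input a, block {D,F,H,K,L} splits into {D,H,K,L} and {F}.
Refine {D,H,K,L} on symbol c: members go to different blocks, giving {D,H,K} and {L}.
On input b, block {A,E,G,M} splits into {A,E} and {G,M}.
On input a, block {B,I,J} splits into {B,J} and {I}.
The partition is now stable with 7 blocks: {D,H,K} | {A,E} | {B,J} | {F} | {L} | {G,M} | {I}.
K and G end up in different blocks, so they are distinguishable. For instance, the string 'ε' is accepted from only K.

Yes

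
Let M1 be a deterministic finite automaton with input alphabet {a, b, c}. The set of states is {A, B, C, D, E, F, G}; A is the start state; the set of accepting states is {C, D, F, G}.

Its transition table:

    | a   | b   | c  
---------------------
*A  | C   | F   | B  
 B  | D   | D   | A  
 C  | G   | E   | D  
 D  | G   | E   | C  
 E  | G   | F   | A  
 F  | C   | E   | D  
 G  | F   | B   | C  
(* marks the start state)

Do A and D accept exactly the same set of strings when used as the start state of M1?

No

Every state is reachable, so we keep all 7.
Initial partition by acceptance: {C,D,F,G} | {A,B,E}.
Stable partition: {C,D,F,G} | {A,B,E} — 2 equivalence classes.
A and D end up in different blocks, so they are distinguishable. For instance, the string 'ε' is accepted from only D.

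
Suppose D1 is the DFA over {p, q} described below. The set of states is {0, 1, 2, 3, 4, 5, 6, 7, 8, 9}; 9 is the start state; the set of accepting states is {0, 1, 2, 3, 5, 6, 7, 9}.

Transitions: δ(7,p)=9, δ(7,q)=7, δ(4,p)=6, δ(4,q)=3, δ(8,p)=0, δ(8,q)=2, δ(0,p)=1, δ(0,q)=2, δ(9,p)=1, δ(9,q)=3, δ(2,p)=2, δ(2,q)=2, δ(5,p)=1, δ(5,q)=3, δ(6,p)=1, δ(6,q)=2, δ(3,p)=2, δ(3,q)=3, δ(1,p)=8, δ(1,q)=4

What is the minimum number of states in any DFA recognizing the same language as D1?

4

States {5,7} cannot be reached from the start state, so discard them.
Start with accepting vs non-accepting: {0,1,2,3,6,9} | {4,8}.
Refine {0,1,2,3,6,9} on symbol p: members go to different blocks, giving {0,2,3,6,9} and {1}.
On input p, block {0,2,3,6,9} splits into {0,6,9} and {2,3}.
Stable partition: {0,6,9} | {4,8} | {1} | {2,3} — 4 equivalence classes.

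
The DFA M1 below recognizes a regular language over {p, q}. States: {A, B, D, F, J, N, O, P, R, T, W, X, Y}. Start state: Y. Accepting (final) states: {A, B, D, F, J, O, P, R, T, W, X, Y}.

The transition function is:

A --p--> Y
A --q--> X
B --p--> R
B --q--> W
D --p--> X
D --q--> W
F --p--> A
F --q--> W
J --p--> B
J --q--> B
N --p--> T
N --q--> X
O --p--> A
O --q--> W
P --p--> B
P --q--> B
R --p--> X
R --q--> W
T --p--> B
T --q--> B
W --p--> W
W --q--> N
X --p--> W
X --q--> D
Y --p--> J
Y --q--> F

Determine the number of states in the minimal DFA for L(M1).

9

States {O,P} cannot be reached from the start state, so discard them.
Start with accepting vs non-accepting: {A,B,D,F,J,R,T,W,X,Y} | {N}.
Refine {A,B,D,F,J,R,T,W,X,Y} on symbol q: members go to different blocks, giving {A,B,D,F,J,R,T,X,Y} and {W}.
Refine {A,B,D,F,J,R,T,X,Y} on symbol p: members go to different blocks, giving {A,B,D,F,J,R,T,Y} and {X}.
On input p, block {A,B,D,F,J,R,T,Y} splits into {A,B,F,J,T,Y} and {D,R}.
On input p, block {A,B,F,J,T,Y} splits into {A,F,J,T,Y} and {B}.
Split {A,F,J,T,Y} by δ(·,p) → {A,F,Y} and {J,T}.
Split {A,F,Y} by δ(·,p) → {A,F} and {Y}.
Split {A,F} by δ(·,p) → {A} and {F}.
No further refinement is possible. Final partition (9 blocks): {A} | {N} | {W} | {X} | {D,R} | {B} | {J,T} | {Y} | {F}.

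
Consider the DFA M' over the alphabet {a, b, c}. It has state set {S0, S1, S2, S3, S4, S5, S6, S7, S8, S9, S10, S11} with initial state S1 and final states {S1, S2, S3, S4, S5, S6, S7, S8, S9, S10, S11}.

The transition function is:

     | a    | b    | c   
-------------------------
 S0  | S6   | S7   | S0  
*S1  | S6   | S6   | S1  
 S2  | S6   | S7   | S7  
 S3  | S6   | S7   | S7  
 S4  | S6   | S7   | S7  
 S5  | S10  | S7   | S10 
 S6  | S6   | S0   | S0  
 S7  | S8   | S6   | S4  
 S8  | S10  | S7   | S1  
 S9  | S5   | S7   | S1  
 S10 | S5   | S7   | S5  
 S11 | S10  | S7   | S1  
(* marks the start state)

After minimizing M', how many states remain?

States {S2,S3,S9,S11} cannot be reached from the start state, so discard them.
Start with accepting vs non-accepting: {S1,S4,S5,S6,S7,S8,S10} | {S0}.
Split {S1,S4,S5,S6,S7,S8,S10} by δ(·,b) → {S1,S4,S5,S7,S8,S10} and {S6}.
Split {S1,S4,S5,S7,S8,S10} by δ(·,a) → {S5,S7,S8,S10} and {S1,S4}.
Split {S5,S7,S8,S10} by δ(·,b) → {S5,S8,S10} and {S7}.
On input c, block {S5,S8,S10} splits into {S5,S10} and {S8}.
Split {S1,S4} by δ(·,b) → {S1} and {S4}.
The partition is now stable with 7 blocks: {S5,S10} | {S0} | {S6} | {S1} | {S7} | {S8} | {S4}.

7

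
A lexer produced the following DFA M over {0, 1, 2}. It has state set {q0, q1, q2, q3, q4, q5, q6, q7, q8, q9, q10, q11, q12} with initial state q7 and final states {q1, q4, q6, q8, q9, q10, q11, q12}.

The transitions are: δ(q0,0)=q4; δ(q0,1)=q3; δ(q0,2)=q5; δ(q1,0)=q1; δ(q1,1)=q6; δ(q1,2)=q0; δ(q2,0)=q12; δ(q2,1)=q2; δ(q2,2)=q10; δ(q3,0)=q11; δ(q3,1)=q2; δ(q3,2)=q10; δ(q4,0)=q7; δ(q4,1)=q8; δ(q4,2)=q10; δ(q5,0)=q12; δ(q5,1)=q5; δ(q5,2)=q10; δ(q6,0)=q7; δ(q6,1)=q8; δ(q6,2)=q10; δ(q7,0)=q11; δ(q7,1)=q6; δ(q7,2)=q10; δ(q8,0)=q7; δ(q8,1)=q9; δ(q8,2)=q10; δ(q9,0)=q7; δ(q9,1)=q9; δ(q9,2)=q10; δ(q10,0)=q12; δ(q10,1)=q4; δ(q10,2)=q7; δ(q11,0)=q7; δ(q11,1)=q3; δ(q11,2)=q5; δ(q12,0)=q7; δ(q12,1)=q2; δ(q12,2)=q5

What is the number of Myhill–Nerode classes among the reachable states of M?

States {q0,q1} cannot be reached from the start state, so discard them.
P0 = {q4,q6,q8,q9,q10,q11,q12} | {q2,q3,q5,q7}.
Split {q4,q6,q8,q9,q10,q11,q12} by δ(·,0) → {q4,q6,q8,q9,q11,q12} and {q10}.
Refine {q4,q6,q8,q9,q11,q12} on symbol 1: members go to different blocks, giving {q4,q6,q8,q9} and {q11,q12}.
Split {q2,q3,q5,q7} by δ(·,1) → {q2,q3,q5} and {q7}.
Stable partition: {q4,q6,q8,q9} | {q2,q3,q5} | {q10} | {q11,q12} | {q7} — 5 equivalence classes.

5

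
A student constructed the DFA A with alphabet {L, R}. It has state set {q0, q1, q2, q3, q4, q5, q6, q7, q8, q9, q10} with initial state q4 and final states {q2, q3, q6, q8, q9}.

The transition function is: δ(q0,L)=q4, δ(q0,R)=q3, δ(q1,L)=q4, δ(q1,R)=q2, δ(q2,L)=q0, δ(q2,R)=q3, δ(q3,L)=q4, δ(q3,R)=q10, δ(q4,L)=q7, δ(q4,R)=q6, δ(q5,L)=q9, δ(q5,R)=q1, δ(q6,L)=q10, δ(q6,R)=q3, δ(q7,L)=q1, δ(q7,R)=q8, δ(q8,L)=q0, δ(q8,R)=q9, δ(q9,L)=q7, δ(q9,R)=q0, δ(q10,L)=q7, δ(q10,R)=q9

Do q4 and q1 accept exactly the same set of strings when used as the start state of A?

First remove the unreachable states {q5}; 10 states remain.
P0 = {q2,q3,q6,q8,q9} | {q0,q1,q4,q7,q10}.
On input R, block {q2,q3,q6,q8,q9} splits into {q2,q6,q8} and {q3,q9}.
Split {q0,q1,q4,q7,q10} by δ(·,R) → {q1,q4,q7} and {q0,q10}.
No further refinement is possible. Final partition (4 blocks): {q2,q6,q8} | {q1,q4,q7} | {q3,q9} | {q0,q10}.
q4 and q1 lie in the same block of the stable partition, so they are equivalent — no string distinguishes them.

Yes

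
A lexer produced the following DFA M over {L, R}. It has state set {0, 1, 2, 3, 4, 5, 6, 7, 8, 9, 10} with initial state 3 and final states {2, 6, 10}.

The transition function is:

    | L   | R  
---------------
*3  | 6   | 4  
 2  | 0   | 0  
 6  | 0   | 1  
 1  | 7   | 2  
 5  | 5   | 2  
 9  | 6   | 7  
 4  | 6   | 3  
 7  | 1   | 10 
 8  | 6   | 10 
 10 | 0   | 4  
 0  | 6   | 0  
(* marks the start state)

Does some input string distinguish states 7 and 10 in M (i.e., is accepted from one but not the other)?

Yes

States {5,8,9} cannot be reached from the start state, so discard them.
Start with accepting vs non-accepting: {2,6,10} | {0,1,3,4,7}.
On input L, block {0,1,3,4,7} splits into {0,3,4} and {1,7}.
Refine {2,6,10} on symbol R: members go to different blocks, giving {2,10} and {6}.
The partition is now stable with 4 blocks: {2,10} | {0,3,4} | {1,7} | {6}.
7 and 10 end up in different blocks, so they are distinguishable. For instance, the string 'ε' is accepted from only 10.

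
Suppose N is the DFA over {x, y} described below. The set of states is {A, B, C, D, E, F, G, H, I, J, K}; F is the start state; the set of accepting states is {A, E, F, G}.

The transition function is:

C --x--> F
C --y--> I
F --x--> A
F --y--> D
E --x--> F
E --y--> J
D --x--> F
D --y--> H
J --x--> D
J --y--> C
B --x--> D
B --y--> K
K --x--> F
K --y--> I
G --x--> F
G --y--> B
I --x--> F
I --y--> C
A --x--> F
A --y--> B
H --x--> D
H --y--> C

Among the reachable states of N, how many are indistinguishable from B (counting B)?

2

First remove the unreachable states {E,G,J}; 8 states remain.
Start with accepting vs non-accepting: {A,F} | {B,C,D,H,I,K}.
On input x, block {B,C,D,H,I,K} splits into {C,D,I,K} and {B,H}.
On input y, block {A,F} splits into {A} and {F}.
On input y, block {C,D,I,K} splits into {C,I,K} and {D}.
No further refinement is possible. Final partition (5 blocks): {A} | {C,I,K} | {B,H} | {F} | {D}.
The equivalence class containing B is {B,H}, of size 2.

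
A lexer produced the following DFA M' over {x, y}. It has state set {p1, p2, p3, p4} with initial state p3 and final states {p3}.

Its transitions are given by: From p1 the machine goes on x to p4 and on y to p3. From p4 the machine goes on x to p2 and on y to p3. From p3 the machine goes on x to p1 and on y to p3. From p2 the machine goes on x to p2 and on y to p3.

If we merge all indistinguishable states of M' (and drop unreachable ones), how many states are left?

2

P0 = {p3} | {p1,p2,p4}.
No further refinement is possible. Final partition (2 blocks): {p3} | {p1,p2,p4}.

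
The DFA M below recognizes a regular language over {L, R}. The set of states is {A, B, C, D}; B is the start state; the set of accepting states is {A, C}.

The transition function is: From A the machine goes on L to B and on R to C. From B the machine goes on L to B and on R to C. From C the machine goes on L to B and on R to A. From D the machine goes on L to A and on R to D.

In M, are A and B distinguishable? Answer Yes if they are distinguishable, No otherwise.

Yes

Reachable states from the start: {A,B,C}. Unreachable: {D} — drop them.
Start with accepting vs non-accepting: {A,C} | {B}.
No further refinement is possible. Final partition (2 blocks): {A,C} | {B}.
A and B end up in different blocks, so they are distinguishable. For instance, the string 'ε' is accepted from only A.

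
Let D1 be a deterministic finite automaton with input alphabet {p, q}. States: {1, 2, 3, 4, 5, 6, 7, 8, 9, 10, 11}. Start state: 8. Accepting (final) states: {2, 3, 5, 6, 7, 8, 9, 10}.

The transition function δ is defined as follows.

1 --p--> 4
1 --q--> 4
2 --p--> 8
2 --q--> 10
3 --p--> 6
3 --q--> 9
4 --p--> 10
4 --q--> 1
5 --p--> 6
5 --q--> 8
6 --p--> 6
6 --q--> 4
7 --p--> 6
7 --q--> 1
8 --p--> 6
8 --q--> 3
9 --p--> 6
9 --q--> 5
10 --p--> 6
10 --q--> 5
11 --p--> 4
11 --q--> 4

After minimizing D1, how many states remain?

States {2,7,11} cannot be reached from the start state, so discard them.
P0 = {3,5,6,8,9,10} | {1,4}.
Split {3,5,6,8,9,10} by δ(·,q) → {3,5,8,9,10} and {6}.
On input p, block {1,4} splits into {1} and {4}.
Stable partition: {3,5,8,9,10} | {1} | {6} | {4} — 4 equivalence classes.

4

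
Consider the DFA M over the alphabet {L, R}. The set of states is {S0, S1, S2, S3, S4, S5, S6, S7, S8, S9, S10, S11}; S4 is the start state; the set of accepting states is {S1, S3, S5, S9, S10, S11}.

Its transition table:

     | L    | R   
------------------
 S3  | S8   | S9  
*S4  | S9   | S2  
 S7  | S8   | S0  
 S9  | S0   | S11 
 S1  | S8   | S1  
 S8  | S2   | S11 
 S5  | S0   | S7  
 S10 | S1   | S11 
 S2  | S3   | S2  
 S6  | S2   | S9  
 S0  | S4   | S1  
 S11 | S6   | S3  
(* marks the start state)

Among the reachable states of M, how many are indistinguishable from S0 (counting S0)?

3

States {S5,S7,S10} cannot be reached from the start state, so discard them.
Start with accepting vs non-accepting: {S1,S3,S9,S11} | {S0,S2,S4,S6,S8}.
On input L, block {S0,S2,S4,S6,S8} splits into {S0,S6,S8} and {S2,S4}.
No further refinement is possible. Final partition (3 blocks): {S1,S3,S9,S11} | {S0,S6,S8} | {S2,S4}.
State S0 belongs to the block {S0,S6,S8}, which has 3 states.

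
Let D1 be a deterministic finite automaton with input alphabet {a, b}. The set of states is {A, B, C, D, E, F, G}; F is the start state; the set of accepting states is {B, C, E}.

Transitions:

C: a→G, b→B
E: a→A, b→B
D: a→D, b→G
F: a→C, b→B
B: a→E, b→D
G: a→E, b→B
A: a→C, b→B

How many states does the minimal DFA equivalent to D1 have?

4

Every state is reachable, so we keep all 7.
Initial partition by acceptance: {B,C,E} | {A,D,F,G}.
Split {B,C,E} by δ(·,a) → {C,E} and {B}.
Split {A,D,F,G} by δ(·,a) → {A,F,G} and {D}.
No further refinement is possible. Final partition (4 blocks): {C,E} | {A,F,G} | {B} | {D}.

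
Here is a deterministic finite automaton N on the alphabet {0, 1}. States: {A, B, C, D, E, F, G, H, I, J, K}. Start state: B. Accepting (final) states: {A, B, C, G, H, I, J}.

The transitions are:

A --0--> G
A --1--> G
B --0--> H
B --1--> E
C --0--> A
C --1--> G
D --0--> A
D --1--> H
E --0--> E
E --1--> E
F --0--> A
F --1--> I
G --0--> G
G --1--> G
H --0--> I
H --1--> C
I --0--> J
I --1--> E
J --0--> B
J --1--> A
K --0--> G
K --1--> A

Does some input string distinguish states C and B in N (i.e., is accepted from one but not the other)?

Yes

Reachable states from the start: {A,B,C,E,G,H,I,J}. Unreachable: {D,F,K} — drop them.
P0 = {A,B,C,G,H,I,J} | {E}.
Split {A,B,C,G,H,I,J} by δ(·,1) → {A,C,G,H,J} and {B,I}.
Split {A,C,G,H,J} by δ(·,0) → {A,C,G} and {H,J}.
No further refinement is possible. Final partition (4 blocks): {A,C,G} | {E} | {B,I} | {H,J}.
C and B end up in different blocks, so they are distinguishable. For instance, the string '1' is accepted from only C.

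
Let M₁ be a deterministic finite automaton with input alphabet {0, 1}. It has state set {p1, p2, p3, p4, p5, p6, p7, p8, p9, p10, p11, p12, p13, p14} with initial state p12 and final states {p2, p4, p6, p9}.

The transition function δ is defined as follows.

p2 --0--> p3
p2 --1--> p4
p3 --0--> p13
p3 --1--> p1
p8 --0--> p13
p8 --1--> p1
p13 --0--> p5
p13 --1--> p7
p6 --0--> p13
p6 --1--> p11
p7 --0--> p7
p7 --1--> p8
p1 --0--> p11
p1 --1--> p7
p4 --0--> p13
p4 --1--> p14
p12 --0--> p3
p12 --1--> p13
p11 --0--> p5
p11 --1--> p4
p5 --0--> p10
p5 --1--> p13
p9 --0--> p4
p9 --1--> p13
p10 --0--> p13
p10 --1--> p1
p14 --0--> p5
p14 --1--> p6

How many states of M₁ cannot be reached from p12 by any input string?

Starting at p12 and following transitions, the reachable set is {p1, p3, p4, p5, p6, p7, p8, p10, p11, p12, p13, p14}. That leaves p2, p9 unreachable — 2 in total.

2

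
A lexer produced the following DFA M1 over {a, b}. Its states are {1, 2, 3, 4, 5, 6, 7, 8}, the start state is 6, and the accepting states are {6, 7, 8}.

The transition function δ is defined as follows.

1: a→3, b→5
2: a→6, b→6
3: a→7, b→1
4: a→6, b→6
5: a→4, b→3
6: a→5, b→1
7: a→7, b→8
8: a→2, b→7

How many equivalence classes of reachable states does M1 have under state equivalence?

7

All states are reachable from the start state.
P0 = {6,7,8} | {1,2,3,4,5}.
Refine {6,7,8} on symbol a: members go to different blocks, giving {6,8} and {7}.
Split {6,8} by δ(·,b) → {6} and {8}.
On input a, block {1,2,3,4,5} splits into {1,5} and {2,4} and {3}.
Split {1,5} by δ(·,a) → {1} and {5}.
No further refinement is possible. Final partition (7 blocks): {6} | {1} | {7} | {8} | {2,4} | {3} | {5}.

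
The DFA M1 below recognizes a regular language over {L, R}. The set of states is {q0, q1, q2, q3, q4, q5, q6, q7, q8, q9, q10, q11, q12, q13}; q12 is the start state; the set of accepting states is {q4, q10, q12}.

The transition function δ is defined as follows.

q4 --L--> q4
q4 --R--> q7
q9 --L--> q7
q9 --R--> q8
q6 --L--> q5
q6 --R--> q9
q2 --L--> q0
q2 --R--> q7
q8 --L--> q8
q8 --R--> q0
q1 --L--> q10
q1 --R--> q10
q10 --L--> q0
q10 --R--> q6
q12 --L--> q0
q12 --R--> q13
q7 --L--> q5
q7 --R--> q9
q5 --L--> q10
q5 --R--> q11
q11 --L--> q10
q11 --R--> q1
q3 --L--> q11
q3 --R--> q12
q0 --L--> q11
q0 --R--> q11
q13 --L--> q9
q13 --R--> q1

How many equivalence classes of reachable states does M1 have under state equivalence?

Reachable states from the start: {q0,q1,q5,q6,q7,q8,q9,q10,q11,q12,q13}. Unreachable: {q2,q3,q4} — drop them.
P0 = {q10,q12} | {q0,q1,q5,q6,q7,q8,q9,q11,q13}.
On input L, block {q0,q1,q5,q6,q7,q8,q9,q11,q13} splits into {q0,q6,q7,q8,q9,q13} and {q1,q5,q11}.
Split {q0,q6,q7,q8,q9,q13} by δ(·,L) → {q0,q6,q7} and {q8,q9,q13}.
Refine {q10,q12} on symbol R: members go to different blocks, giving {q10} and {q12}.
On input R, block {q0,q6,q7} splits into {q6,q7} and {q0}.
Split {q1,q5,q11} by δ(·,R) → {q5,q11} and {q1}.
Split {q5,q11} by δ(·,R) → {q5} and {q11}.
Refine {q8,q9,q13} on symbol L: members go to different blocks, giving {q8,q13} and {q9}.
Split {q8,q13} by δ(·,L) → {q8} and {q13}.
The partition is now stable with 10 blocks: {q10} | {q6,q7} | {q5} | {q8} | {q12} | {q0} | {q1} | {q11} | {q9} | {q13}.

10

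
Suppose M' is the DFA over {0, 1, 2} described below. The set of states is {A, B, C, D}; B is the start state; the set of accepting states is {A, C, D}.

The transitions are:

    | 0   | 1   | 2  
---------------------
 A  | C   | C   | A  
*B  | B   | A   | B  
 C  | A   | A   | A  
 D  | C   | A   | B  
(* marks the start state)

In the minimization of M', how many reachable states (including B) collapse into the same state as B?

States {D} cannot be reached from the start state, so discard them.
P0 = {A,C} | {B}.
No further refinement is possible. Final partition (2 blocks): {A,C} | {B}.
The equivalence class containing B is {B}, of size 1.

1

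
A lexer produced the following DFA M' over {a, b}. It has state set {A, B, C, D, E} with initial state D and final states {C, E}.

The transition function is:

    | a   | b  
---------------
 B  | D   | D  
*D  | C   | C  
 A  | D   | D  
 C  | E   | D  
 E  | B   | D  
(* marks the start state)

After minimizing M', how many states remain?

States {A} cannot be reached from the start state, so discard them.
Start with accepting vs non-accepting: {C,E} | {B,D}.
On input a, block {C,E} splits into {C} and {E}.
Split {B,D} by δ(·,a) → {B} and {D}.
No further refinement is possible. Final partition (4 blocks): {C} | {B} | {E} | {D}.

4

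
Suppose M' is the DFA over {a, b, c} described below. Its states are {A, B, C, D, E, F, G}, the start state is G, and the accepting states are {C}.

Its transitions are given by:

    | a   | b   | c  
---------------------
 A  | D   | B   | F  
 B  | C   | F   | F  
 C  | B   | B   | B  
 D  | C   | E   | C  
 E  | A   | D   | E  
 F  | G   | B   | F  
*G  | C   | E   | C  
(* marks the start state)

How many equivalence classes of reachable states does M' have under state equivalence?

Initial partition by acceptance: {C} | {A,B,D,E,F,G}.
Refine {A,B,D,E,F,G} on symbol a: members go to different blocks, giving {A,E,F} and {B,D,G}.
Split {A,E,F} by δ(·,a) → {A,F} and {E}.
Split {B,D,G} by δ(·,b) → {D,G} and {B}.
The partition is now stable with 5 blocks: {C} | {A,F} | {D,G} | {E} | {B}.

5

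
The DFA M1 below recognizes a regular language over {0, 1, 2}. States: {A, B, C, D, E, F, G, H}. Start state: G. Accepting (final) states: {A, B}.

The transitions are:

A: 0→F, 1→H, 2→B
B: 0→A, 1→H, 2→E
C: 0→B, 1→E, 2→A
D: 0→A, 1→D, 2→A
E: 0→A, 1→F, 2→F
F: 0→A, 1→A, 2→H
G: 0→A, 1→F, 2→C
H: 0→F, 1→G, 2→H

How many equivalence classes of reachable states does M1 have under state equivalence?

7

States {D} cannot be reached from the start state, so discard them.
Start with accepting vs non-accepting: {A,B} | {C,E,F,G,H}.
Refine {A,B} on symbol 0: members go to different blocks, giving {A} and {B}.
Split {C,E,F,G,H} by δ(·,0) → {E,F,G} and {C} and {H}.
On input 1, block {E,F,G} splits into {E,G} and {F}.
Split {E,G} by δ(·,2) → {E} and {G}.
Stable partition: {A} | {E} | {B} | {C} | {H} | {F} | {G} — 7 equivalence classes.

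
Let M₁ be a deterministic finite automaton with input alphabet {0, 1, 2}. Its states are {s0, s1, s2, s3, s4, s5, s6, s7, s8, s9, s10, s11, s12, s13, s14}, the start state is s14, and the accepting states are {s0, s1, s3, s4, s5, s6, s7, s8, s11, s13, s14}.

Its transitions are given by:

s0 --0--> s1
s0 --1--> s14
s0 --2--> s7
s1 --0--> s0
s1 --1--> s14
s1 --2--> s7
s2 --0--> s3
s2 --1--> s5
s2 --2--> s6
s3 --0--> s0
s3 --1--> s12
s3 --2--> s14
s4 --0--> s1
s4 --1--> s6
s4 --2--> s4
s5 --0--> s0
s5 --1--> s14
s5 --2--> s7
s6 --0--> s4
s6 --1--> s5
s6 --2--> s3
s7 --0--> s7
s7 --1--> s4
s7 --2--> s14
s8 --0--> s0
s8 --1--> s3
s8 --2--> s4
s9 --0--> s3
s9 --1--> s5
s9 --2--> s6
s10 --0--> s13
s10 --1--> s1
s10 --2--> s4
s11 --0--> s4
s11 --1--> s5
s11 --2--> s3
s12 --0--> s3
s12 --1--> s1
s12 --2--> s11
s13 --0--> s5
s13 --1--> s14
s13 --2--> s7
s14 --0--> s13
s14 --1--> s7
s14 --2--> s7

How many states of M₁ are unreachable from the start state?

4

No path from s14 leads to s2, s8, s9, s10; the other 11 states are all reachable.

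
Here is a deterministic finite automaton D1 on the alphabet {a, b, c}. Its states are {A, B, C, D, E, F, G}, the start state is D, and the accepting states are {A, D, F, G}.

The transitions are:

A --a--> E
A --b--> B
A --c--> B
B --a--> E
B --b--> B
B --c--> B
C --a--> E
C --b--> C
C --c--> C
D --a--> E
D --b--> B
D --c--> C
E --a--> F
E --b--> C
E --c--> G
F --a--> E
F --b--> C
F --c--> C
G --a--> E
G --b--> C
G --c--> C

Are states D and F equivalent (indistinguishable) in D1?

States {A} cannot be reached from the start state, so discard them.
Initial partition by acceptance: {D,F,G} | {B,C,E}.
On input a, block {B,C,E} splits into {B,C} and {E}.
The partition is now stable with 3 blocks: {D,F,G} | {B,C} | {E}.
D and F lie in the same block of the stable partition, so they are equivalent — no string distinguishes them.

Yes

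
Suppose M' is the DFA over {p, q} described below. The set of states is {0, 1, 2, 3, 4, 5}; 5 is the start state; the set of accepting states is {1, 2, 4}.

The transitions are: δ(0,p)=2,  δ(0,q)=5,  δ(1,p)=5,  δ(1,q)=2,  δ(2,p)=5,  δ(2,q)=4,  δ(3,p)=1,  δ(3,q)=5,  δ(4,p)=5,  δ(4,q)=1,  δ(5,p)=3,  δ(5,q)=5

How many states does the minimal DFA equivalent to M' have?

3

Reachable states from the start: {1,2,3,4,5}. Unreachable: {0} — drop them.
Start with accepting vs non-accepting: {1,2,4} | {3,5}.
Refine {3,5} on symbol p: members go to different blocks, giving {3} and {5}.
No further refinement is possible. Final partition (3 blocks): {1,2,4} | {3} | {5}.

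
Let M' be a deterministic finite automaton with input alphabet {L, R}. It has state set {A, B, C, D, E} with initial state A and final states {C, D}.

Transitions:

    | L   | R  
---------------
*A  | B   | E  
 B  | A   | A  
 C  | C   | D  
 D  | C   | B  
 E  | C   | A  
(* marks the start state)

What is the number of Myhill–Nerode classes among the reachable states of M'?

Start with accepting vs non-accepting: {C,D} | {A,B,E}.
On input R, block {C,D} splits into {C} and {D}.
Split {A,B,E} by δ(·,L) → {A,B} and {E}.
Refine {A,B} on symbol R: members go to different blocks, giving {A} and {B}.
Stable partition: {C} | {A} | {D} | {E} | {B} — 5 equivalence classes.

5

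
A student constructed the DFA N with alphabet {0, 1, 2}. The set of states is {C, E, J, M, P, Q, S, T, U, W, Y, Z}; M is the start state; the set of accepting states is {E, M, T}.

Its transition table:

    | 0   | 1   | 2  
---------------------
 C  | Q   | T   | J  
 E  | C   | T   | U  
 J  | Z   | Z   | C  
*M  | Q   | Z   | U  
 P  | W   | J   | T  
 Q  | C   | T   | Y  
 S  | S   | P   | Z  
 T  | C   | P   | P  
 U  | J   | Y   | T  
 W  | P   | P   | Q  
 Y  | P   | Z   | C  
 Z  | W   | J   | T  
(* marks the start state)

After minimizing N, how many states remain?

4

First remove the unreachable states {E,S}; 10 states remain.
Initial partition by acceptance: {M,T} | {C,J,P,Q,U,W,Y,Z}.
On input 1, block {C,J,P,Q,U,W,Y,Z} splits into {J,P,U,W,Y,Z} and {C,Q}.
Refine {J,P,U,W,Y,Z} on symbol 2: members go to different blocks, giving {J,W,Y} and {P,U,Z}.
No further refinement is possible. Final partition (4 blocks): {M,T} | {J,W,Y} | {C,Q} | {P,U,Z}.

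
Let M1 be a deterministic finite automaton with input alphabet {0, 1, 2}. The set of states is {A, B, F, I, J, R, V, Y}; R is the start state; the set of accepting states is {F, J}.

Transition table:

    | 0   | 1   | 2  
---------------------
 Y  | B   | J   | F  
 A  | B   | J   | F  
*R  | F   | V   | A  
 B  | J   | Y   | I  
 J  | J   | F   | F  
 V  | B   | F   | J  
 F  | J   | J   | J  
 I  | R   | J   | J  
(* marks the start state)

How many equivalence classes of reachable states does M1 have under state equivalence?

3

Initial partition by acceptance: {F,J} | {A,B,I,R,V,Y}.
On input 0, block {A,B,I,R,V,Y} splits into {A,I,V,Y} and {B,R}.
No further refinement is possible. Final partition (3 blocks): {F,J} | {A,I,V,Y} | {B,R}.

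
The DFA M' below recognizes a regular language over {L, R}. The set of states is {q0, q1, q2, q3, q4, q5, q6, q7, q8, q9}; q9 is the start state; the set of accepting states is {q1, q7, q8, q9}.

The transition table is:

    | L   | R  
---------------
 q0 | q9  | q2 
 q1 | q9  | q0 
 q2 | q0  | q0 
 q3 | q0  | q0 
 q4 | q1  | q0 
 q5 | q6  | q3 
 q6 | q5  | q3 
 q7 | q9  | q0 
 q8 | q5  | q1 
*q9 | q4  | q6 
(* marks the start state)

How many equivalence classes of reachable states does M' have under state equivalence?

6

First remove the unreachable states {q7,q8}; 8 states remain.
Start with accepting vs non-accepting: {q1,q9} | {q0,q2,q3,q4,q5,q6}.
Refine {q1,q9} on symbol L: members go to different blocks, giving {q1} and {q9}.
Refine {q0,q2,q3,q4,q5,q6} on symbol L: members go to different blocks, giving {q2,q3,q5,q6} and {q0} and {q4}.
Refine {q2,q3,q5,q6} on symbol L: members go to different blocks, giving {q2,q3} and {q5,q6}.
Stable partition: {q1} | {q2,q3} | {q9} | {q0} | {q4} | {q5,q6} — 6 equivalence classes.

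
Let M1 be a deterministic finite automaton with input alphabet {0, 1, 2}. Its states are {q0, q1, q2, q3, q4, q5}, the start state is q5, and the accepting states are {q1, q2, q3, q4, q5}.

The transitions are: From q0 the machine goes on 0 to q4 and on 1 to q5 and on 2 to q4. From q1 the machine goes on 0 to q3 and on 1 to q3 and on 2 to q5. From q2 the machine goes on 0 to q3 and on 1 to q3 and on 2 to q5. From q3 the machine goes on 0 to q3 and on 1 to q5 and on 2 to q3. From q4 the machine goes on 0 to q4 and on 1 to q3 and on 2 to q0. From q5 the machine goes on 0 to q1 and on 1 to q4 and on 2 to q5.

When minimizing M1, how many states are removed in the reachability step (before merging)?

No path from q5 leads to q2; the other 5 states are all reachable.

1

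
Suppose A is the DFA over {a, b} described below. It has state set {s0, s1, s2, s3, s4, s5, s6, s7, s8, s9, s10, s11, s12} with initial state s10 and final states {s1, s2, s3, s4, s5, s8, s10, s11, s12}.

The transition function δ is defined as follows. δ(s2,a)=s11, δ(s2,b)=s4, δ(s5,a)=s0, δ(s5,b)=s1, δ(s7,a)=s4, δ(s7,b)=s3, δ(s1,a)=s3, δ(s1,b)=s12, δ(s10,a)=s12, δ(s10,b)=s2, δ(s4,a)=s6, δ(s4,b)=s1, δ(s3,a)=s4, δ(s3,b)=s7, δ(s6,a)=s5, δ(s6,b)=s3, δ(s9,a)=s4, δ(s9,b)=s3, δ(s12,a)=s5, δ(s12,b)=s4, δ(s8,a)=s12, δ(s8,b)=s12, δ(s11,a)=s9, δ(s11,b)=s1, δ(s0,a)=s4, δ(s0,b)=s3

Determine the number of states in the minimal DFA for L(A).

6

Reachable states from the start: {s0,s1,s2,s3,s4,s5,s6,s7,s9,s10,s11,s12}. Unreachable: {s8} — drop them.
Initial partition by acceptance: {s1,s2,s3,s4,s5,s10,s11,s12} | {s0,s6,s7,s9}.
On input a, block {s1,s2,s3,s4,s5,s10,s11,s12} splits into {s1,s2,s3,s10,s12} and {s4,s5,s11}.
Split {s1,s2,s3,s10,s12} by δ(·,a) → {s2,s3,s12} and {s1,s10}.
Split {s2,s3,s12} by δ(·,b) → {s2,s12} and {s3}.
Refine {s1,s10} on symbol a: members go to different blocks, giving {s1} and {s10}.
The partition is now stable with 6 blocks: {s2,s12} | {s0,s6,s7,s9} | {s4,s5,s11} | {s1} | {s3} | {s10}.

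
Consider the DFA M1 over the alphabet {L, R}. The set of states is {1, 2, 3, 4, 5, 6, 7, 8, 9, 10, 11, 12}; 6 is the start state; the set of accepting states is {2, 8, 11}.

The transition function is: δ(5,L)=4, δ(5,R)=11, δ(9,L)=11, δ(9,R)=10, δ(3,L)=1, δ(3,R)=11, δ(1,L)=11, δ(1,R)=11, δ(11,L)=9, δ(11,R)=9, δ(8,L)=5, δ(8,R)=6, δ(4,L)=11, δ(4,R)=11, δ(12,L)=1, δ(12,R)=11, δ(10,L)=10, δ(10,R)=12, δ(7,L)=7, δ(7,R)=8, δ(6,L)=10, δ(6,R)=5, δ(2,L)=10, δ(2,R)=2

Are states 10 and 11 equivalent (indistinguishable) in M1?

States {2,3,7,8} cannot be reached from the start state, so discard them.
Initial partition by acceptance: {11} | {1,4,5,6,9,10,12}.
Refine {1,4,5,6,9,10,12} on symbol L: members go to different blocks, giving {5,6,10,12} and {1,4,9}.
On input L, block {5,6,10,12} splits into {5,12} and {6,10}.
On input R, block {1,4,9} splits into {1,4} and {9}.
No further refinement is possible. Final partition (5 blocks): {11} | {5,12} | {1,4} | {6,10} | {9}.
10 and 11 end up in different blocks, so they are distinguishable. For instance, the string 'ε' is accepted from only 11.

No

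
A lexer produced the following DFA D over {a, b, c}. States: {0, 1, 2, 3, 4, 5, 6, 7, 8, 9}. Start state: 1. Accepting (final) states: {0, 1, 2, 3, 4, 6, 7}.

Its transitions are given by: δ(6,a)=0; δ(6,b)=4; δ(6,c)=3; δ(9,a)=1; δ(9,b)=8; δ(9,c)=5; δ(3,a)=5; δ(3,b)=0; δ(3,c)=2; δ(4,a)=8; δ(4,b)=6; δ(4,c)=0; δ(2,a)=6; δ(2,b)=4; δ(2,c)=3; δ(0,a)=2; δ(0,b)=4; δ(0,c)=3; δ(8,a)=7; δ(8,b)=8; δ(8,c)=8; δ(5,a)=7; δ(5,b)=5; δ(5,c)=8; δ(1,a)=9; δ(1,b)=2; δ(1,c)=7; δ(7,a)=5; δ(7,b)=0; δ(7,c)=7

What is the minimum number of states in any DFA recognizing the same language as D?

Every state is reachable, so we keep all 10.
P0 = {0,1,2,3,4,6,7} | {5,8,9}.
On input a, block {0,1,2,3,4,6,7} splits into {1,3,4,7} and {0,2,6}.
Refine {1,3,4,7} on symbol c: members go to different blocks, giving {1,7} and {3,4}.
No further refinement is possible. Final partition (4 blocks): {1,7} | {5,8,9} | {0,2,6} | {3,4}.

4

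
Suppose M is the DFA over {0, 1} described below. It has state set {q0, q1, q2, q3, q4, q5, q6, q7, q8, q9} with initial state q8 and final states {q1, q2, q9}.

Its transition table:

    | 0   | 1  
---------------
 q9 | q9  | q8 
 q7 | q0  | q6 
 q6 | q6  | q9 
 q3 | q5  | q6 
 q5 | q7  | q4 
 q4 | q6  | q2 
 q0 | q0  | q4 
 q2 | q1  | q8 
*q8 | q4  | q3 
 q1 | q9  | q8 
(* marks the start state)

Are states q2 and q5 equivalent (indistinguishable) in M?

No

Initial partition by acceptance: {q1,q2,q9} | {q0,q3,q4,q5,q6,q7,q8}.
Split {q0,q3,q4,q5,q6,q7,q8} by δ(·,1) → {q0,q3,q5,q7,q8} and {q4,q6}.
On input 0, block {q0,q3,q5,q7,q8} splits into {q0,q3,q5,q7} and {q8}.
No further refinement is possible. Final partition (4 blocks): {q1,q2,q9} | {q0,q3,q5,q7} | {q4,q6} | {q8}.
q2 and q5 end up in different blocks, so they are distinguishable. For instance, the string 'ε' is accepted from only q2.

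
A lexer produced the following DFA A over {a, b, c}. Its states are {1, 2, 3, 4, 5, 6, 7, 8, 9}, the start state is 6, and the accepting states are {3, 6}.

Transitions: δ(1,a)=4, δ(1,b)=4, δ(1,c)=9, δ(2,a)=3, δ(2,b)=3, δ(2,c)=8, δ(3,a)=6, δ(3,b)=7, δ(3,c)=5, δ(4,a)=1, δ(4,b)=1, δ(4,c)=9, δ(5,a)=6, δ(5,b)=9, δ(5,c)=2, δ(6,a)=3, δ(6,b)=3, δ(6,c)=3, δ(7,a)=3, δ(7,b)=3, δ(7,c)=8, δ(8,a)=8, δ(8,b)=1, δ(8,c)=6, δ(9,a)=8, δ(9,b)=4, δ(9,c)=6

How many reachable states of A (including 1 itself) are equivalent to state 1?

Initial partition by acceptance: {3,6} | {1,2,4,5,7,8,9}.
Split {3,6} by δ(·,b) → {3} and {6}.
Split {1,2,4,5,7,8,9} by δ(·,a) → {1,4,8,9} and {2,7} and {5}.
On input c, block {1,4,8,9} splits into {1,4} and {8,9}.
The partition is now stable with 6 blocks: {3} | {1,4} | {6} | {2,7} | {5} | {8,9}.
The equivalence class containing 1 is {1,4}, of size 2.

2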